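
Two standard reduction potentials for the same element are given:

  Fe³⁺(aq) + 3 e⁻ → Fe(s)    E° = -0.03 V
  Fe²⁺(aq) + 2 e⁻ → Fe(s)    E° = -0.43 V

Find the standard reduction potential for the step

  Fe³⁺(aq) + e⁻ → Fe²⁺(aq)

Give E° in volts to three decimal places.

Sequential free energies add, so n₃E°₃ = n₁E°₁ + n₂E°₂.
With n₃ = 3, and the known step contributing 2×(-0.43) V, the unknown satisfies 1·E° = 3×(-0.03) − 2×(-0.43) = +0.770.
E° = +0.770 / 1 = +0.770 V.

+0.770 V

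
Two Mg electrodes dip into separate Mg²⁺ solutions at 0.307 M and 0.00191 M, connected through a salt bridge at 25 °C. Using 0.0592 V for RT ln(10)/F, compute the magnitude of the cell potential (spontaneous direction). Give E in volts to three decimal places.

+0.065 V

For a concentration cell E°cell = 0. The 0.307 M side is the cathode (reduction is favoured where [Mg²⁺] is higher).
With n = 2, E = −(0.0592/2) log([Mg²⁺]ₐₙ/[Mg²⁺]꜀ₐₜ) = −(0.0592/2) log(0.00191/0.307) = −(0.0592/2)(-2.206) = +0.065 V.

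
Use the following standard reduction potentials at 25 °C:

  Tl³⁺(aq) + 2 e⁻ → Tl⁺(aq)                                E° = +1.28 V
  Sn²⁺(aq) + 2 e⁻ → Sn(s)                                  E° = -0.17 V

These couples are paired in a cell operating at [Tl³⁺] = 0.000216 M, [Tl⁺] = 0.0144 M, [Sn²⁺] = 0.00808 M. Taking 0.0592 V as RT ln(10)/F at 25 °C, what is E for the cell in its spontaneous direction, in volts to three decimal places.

+1.458 V

Tl³⁺/Tl⁺ is the cathode (higher E°), Sn²⁺/Sn the anode: E°cell = +1.28 − (-0.17) = +1.45 V, n = 2.
Overall: Tl³⁺(aq) + Sn(s) → Tl⁺(aq) + Sn²⁺(aq)
Q = [Tl⁺]·[Sn²⁺] / ([Tl³⁺]); log Q = -0.269.
E = E° − (0.0592/n) log Q = +1.45 − (0.0592/2)(-0.269) = +1.458 V.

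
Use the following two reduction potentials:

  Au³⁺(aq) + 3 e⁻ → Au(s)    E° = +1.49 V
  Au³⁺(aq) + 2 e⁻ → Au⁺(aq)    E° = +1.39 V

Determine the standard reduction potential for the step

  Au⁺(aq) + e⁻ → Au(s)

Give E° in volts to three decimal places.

Sequential free energies add, so n₃E°₃ = n₁E°₁ + n₂E°₂.
With n₃ = 3, and the known step contributing 2×(+1.39) V, the unknown satisfies 1·E° = 3×(+1.49) − 2×(+1.39) = +1.690.
E° = +1.690 / 1 = +1.690 V.

+1.690 V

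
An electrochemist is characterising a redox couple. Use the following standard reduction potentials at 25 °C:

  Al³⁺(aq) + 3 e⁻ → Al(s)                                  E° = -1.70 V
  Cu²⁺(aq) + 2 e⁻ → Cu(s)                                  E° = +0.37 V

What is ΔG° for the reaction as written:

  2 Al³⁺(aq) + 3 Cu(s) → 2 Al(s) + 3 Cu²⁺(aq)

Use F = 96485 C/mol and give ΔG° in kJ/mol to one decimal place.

+1198.3 kJ/mol

As written, Al³⁺/Al is reduced (cathode) and Cu²⁺/Cu is oxidised (anode), so E°cell = (-1.70) − (+0.37) = -2.07 V.
Balancing electrons gives n = 6.
ΔG° = −nFE° = −(6)(96485)(-2.07) = 1,198,344 J = +1198.3 kJ/mol.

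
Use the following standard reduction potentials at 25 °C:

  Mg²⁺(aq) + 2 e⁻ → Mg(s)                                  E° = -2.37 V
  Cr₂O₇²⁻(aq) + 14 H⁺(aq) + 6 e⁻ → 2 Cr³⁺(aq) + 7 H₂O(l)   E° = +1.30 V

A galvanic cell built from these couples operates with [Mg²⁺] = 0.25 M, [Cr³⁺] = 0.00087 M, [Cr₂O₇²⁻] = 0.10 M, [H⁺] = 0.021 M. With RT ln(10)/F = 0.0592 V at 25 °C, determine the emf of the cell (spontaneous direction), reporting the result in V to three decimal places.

+3.507 V

Cr₂O₇²⁻/Cr³⁺ is the cathode (higher E°), Mg²⁺/Mg the anode: E°cell = +1.30 − (-2.37) = +3.67 V, n = 6.
Overall: Cr₂O₇²⁻(aq) + 14 H⁺(aq) + 3 Mg(s) → 2 Cr³⁺(aq) + 7 H₂O(l) + 3 Mg²⁺(aq)
Q = [Cr³⁺]^2·[Mg²⁺]^3 / ([Cr₂O₇²⁻]·[H⁺]^14); log Q = 16.562.
E = E° − (0.0592/n) log Q = +3.67 − (0.0592/6)(16.562) = +3.507 V.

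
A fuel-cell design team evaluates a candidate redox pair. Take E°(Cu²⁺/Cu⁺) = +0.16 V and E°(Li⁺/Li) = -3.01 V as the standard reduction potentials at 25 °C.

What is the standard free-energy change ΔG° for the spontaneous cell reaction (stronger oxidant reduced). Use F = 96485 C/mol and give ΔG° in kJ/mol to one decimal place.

-305.9 kJ/mol

Cu²⁺/Cu⁺ (E° = +0.16 V) is the cathode; Li⁺/Li (E° = -3.01 V) is the anode, so E°cell = +3.17 V.
Balancing electrons gives n = 1 (lcm of 1 and 1).
ΔG° = −nFE° = −(1)(96485)(+3.17) = -305,857 J = -305.9 kJ/mol.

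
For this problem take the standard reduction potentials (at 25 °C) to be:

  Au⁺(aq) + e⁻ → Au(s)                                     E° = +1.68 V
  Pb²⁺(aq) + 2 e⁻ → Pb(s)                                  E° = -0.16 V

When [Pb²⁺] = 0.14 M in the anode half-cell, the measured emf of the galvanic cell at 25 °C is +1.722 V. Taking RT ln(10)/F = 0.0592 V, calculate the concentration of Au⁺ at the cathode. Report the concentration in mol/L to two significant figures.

0.0038 M

Au⁺/Au is the cathode, Pb²⁺/Pb the anode: E°cell = +1.84 V, n = 2.
Overall reaction: 2 Au⁺(aq) + Pb(s) → 2 Au(s) + Pb²⁺(aq); Q = [Pb²⁺]^1/[Au⁺]^2.
From E = E° − (0.0592/n) log Q: log Q = (E° − E)·n/0.0592 = (+1.84 − (+1.722))·2/0.0592 = 3.9865.
So 2·log[Au⁺] = 1·log(0.14) − log Q = -0.8539 − (3.9865) = -4.8404; log[Au⁺] = -4.8404 / 2 = -2.4202; [Au⁺] = 10^(-2.4202) ≈ 0.0038 M.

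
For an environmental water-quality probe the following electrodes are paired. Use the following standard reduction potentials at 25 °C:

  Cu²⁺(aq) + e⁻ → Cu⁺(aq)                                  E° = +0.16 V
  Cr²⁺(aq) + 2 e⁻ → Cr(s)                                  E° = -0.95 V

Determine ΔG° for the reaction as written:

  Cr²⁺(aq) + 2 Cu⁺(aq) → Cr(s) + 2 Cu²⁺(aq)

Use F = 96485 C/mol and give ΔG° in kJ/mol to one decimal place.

+214.2 kJ/mol

As written, Cr²⁺/Cr is reduced (cathode) and Cu²⁺/Cu⁺ is oxidised (anode), so E°cell = (-0.95) − (+0.16) = -1.11 V.
Balancing electrons gives n = 2.
ΔG° = −nFE° = −(2)(96485)(-1.11) = 214,197 J = +214.2 kJ/mol.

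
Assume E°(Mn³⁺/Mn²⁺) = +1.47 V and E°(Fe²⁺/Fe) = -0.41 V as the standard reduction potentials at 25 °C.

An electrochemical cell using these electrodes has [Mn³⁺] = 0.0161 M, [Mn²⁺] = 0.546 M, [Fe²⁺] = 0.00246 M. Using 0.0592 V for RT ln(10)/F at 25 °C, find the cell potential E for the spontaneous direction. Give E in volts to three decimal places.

Mn³⁺/Mn²⁺ is the cathode (higher E°), Fe²⁺/Fe the anode: E°cell = +1.47 − (-0.41) = +1.88 V, n = 2.
Overall: 2 Mn³⁺(aq) + Fe(s) → 2 Mn²⁺(aq) + Fe²⁺(aq)
Q = [Mn²⁺]^2·[Fe²⁺] / ([Mn³⁺]^2); log Q = 0.452.
E = E° − (0.0592/n) log Q = +1.88 − (0.0592/2)(0.452) = +1.867 V.

+1.867 V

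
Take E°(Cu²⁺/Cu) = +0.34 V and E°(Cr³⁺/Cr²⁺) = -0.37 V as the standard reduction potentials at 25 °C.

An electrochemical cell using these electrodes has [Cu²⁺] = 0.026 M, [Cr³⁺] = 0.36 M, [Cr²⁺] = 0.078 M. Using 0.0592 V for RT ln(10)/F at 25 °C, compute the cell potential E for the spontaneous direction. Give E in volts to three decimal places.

+0.624 V

Cu²⁺/Cu is the cathode (higher E°), Cr³⁺/Cr²⁺ the anode: E°cell = +0.34 − (-0.37) = +0.71 V, n = 2.
Overall: Cu²⁺(aq) + 2 Cr²⁺(aq) → Cu(s) + 2 Cr³⁺(aq)
Q = [Cr³⁺]^2 / ([Cu²⁺]·[Cr²⁺]^2); log Q = 2.913.
E = E° − (0.0592/n) log Q = +0.71 − (0.0592/2)(2.913) = +0.624 V.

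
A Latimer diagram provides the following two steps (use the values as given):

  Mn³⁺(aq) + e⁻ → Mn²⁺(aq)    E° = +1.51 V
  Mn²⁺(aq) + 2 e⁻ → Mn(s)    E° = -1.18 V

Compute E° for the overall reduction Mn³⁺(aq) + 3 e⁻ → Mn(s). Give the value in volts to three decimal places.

Since ΔG° = −nFE° is additive over sequential reductions, n₃E°₃ = n₁E°₁ + n₂E°₂.
E°₃ = (1×+1.51 + 2×-1.18) / 3 = (-0.850) / 3 = -0.283 V.

-0.283 V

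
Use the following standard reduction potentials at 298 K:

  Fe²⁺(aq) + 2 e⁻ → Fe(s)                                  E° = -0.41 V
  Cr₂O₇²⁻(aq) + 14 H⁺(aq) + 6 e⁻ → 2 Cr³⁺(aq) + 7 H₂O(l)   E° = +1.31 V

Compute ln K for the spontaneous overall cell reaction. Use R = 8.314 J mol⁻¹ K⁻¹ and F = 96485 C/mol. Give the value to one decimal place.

401.9

Cathode: Cr₂O₇²⁻/Cr³⁺; anode: Fe²⁺/Fe. E°cell = (+1.31) − (-0.41) = +1.72 V, with n = 6.
ΔG° = −nFE° = −RT ln K, so ln K = nFE°/(RT) = (6)(96485)(+1.72) / ((8.314)(298)) = 401.896.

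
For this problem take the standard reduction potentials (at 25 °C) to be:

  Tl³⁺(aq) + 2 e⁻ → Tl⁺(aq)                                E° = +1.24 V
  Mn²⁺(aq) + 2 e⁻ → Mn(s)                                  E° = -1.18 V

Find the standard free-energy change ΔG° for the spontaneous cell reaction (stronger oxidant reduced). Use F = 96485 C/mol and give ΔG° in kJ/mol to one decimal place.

-467.0 kJ/mol

Tl³⁺/Tl⁺ (E° = +1.24 V) is the cathode; Mn²⁺/Mn (E° = -1.18 V) is the anode, so E°cell = +2.42 V.
Balancing electrons gives n = 2 (lcm of 2 and 2).
ΔG° = −nFE° = −(2)(96485)(+2.42) = -466,987 J = -467.0 kJ/mol.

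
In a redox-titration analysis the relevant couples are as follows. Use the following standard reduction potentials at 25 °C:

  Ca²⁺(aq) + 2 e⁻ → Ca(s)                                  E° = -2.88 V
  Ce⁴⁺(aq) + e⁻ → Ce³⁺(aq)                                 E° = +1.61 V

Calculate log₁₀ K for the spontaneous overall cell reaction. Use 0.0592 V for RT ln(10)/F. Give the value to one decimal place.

151.7

Cathode: Ce⁴⁺/Ce³⁺; anode: Ca²⁺/Ca. E°cell = +4.49 V, n = 2.
log K = nE°cell / 0.0592 = (2)(+4.49) / 0.0592 = 151.7.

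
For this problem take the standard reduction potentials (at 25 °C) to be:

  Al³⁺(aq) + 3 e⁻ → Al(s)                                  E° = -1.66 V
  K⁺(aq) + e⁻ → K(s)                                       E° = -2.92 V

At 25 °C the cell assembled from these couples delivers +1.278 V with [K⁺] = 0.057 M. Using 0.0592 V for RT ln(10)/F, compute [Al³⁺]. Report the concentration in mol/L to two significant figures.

0.0015 M

Al³⁺/Al is the cathode, K⁺/K the anode: E°cell = +1.26 V, n = 3.
Overall reaction: Al³⁺(aq) + 3 K(s) → Al(s) + 3 K⁺(aq); Q = [K⁺]^3/[Al³⁺]^1.
From E = E° − (0.0592/n) log Q: log Q = (E° − E)·n/0.0592 = (+1.26 − (+1.278))·3/0.0592 = -0.9122.
So 1·log[Al³⁺] = 3·log(0.057) − log Q = -3.7324 − (-0.9122) = -2.8202; [Al³⁺] = 10^(-2.8202) ≈ 0.0015 M.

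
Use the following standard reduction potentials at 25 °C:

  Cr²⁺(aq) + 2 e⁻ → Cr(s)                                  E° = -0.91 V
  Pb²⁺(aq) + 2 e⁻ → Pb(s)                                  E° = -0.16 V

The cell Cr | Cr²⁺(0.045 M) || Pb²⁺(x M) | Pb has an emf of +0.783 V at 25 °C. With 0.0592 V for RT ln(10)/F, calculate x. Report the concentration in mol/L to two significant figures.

0.59 M

Pb²⁺/Pb is the cathode, Cr²⁺/Cr the anode: E°cell = +0.75 V, n = 2.
Overall reaction: Pb²⁺(aq) + Cr(s) → Pb(s) + Cr²⁺(aq); Q = [Cr²⁺]^1/[Pb²⁺]^1.
From E = E° − (0.0592/n) log Q: log Q = (E° − E)·n/0.0592 = (+0.75 − (+0.783))·2/0.0592 = -1.1149.
So 1·log[Pb²⁺] = 1·log(0.045) − log Q = -1.3468 − (-1.1149) = -0.2319; [Pb²⁺] = 10^(-0.2319) ≈ 0.59 M.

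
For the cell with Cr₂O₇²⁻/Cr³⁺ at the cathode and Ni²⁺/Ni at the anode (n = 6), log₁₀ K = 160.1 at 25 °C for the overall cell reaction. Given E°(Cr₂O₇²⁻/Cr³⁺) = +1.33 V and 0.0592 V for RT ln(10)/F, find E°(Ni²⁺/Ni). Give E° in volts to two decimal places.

-0.25 V

E°cell = (0.0592/n)·log K = (0.0592/6)(160.1) = +1.580 V.
Since Cr₂O₇²⁻/Cr³⁺ is the cathode and Ni²⁺/Ni the anode, E°cell = E°(Cr₂O₇²⁻/Cr³⁺) − E°(Ni²⁺/Ni).
So E°(Ni²⁺/Ni) = E°(Cr₂O₇²⁻/Cr³⁺) − E°cell = (+1.33) − (+1.580) = -0.25 V.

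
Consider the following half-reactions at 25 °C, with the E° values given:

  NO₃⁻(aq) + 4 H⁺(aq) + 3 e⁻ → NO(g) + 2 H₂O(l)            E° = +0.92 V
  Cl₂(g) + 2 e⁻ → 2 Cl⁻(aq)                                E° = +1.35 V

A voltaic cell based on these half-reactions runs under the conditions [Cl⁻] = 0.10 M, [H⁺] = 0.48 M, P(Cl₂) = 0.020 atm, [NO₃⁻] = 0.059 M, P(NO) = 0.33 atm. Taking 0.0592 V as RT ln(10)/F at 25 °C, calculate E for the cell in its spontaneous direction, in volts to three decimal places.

+0.479 V

Cl₂/Cl⁻ is the cathode (higher E°), NO₃⁻/NO the anode: E°cell = +1.35 − (+0.92) = +0.43 V, n = 6.
Overall: 3 Cl₂(g) + 2 NO(g) + 4 H₂O(l) → 6 Cl⁻(aq) + 2 NO₃⁻(aq) + 8 H⁺(aq)
Q = [Cl⁻]^6·[NO₃⁻]^2·[H⁺]^8 / (P(Cl₂)^3·P(NO)^2); log Q = -4.948.
E = E° − (0.0592/n) log Q = +0.43 − (0.0592/6)(-4.948) = +0.479 V.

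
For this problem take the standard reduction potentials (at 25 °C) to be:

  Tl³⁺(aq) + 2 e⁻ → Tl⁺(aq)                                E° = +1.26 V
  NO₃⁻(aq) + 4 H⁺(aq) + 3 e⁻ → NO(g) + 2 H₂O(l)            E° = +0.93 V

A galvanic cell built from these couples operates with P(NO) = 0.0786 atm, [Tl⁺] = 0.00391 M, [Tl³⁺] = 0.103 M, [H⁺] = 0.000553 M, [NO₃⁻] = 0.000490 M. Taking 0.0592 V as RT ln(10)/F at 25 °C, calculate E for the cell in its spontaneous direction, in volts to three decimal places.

+0.673 V

Tl³⁺/Tl⁺ is the cathode (higher E°), NO₃⁻/NO the anode: E°cell = +1.26 − (+0.93) = +0.33 V, n = 6.
Overall: 3 Tl³⁺(aq) + 2 NO(g) + 4 H₂O(l) → 3 Tl⁺(aq) + 2 NO₃⁻(aq) + 8 H⁺(aq)
Q = [Tl⁺]^3·[NO₃⁻]^2·[H⁺]^8 / ([Tl³⁺]^3·P(NO)^2); log Q = -34.731.
E = E° − (0.0592/n) log Q = +0.33 − (0.0592/6)(-34.731) = +0.673 V.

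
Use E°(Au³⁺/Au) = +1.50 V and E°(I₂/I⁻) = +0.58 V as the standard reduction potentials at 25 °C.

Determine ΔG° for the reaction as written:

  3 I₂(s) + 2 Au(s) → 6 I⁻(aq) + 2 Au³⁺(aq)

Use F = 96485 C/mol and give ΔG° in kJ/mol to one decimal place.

+532.6 kJ/mol

As written, I₂/I⁻ is reduced (cathode) and Au³⁺/Au is oxidised (anode), so E°cell = (+0.58) − (+1.50) = -0.92 V.
Balancing electrons gives n = 6.
ΔG° = −nFE° = −(6)(96485)(-0.92) = 532,597 J = +532.6 kJ/mol.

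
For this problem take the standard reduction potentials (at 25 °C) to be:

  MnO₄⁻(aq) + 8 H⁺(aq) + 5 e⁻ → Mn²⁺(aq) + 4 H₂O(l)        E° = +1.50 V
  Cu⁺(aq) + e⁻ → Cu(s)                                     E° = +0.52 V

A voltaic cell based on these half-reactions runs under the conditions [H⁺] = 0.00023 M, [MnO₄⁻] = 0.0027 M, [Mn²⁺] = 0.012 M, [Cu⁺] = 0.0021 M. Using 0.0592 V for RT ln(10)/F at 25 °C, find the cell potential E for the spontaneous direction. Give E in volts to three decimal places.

MnO₄⁻/Mn²⁺ is the cathode (higher E°), Cu⁺/Cu the anode: E°cell = +1.50 − (+0.52) = +0.98 V, n = 5.
Overall: MnO₄⁻(aq) + 8 H⁺(aq) + 5 Cu(s) → Mn²⁺(aq) + 4 H₂O(l) + 5 Cu⁺(aq)
Q = [Mn²⁺]·[Cu⁺]^5 / ([MnO₄⁻]·[H⁺]^8); log Q = 16.365.
E = E° − (0.0592/n) log Q = +0.98 − (0.0592/5)(16.365) = +0.786 V.

+0.786 V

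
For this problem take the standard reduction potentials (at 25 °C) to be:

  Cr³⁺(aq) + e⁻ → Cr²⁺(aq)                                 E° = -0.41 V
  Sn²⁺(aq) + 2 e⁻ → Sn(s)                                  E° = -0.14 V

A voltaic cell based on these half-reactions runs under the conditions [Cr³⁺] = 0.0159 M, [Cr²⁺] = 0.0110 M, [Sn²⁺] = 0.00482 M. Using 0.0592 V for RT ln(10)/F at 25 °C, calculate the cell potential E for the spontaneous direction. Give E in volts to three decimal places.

Sn²⁺/Sn is the cathode (higher E°), Cr³⁺/Cr²⁺ the anode: E°cell = -0.14 − (-0.41) = +0.27 V, n = 2.
Overall: Sn²⁺(aq) + 2 Cr²⁺(aq) → Sn(s) + 2 Cr³⁺(aq)
Q = [Cr³⁺]^2 / ([Sn²⁺]·[Cr²⁺]^2); log Q = 2.637.
E = E° − (0.0592/n) log Q = +0.27 − (0.0592/2)(2.637) = +0.192 V.

+0.192 V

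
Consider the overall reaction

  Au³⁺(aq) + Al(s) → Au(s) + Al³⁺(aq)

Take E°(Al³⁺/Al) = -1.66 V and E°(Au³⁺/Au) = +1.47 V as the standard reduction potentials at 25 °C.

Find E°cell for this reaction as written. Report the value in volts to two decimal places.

The Au³⁺/Au couple has the higher reduction potential, so it is the cathode; Al³⁺/Al is oxidised at the anode.
E°cell = E°(cathode) − E°(anode) = (+1.47) − (-1.66) = +3.13 V.

+3.13 V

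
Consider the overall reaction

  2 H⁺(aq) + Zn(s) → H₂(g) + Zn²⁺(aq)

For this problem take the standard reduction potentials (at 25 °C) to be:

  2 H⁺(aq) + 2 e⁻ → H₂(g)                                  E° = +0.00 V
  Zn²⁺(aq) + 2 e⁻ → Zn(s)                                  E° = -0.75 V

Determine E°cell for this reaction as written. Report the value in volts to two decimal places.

+0.75 V

The H⁺/H₂ couple has the higher reduction potential, so it is the cathode; Zn²⁺/Zn is oxidised at the anode.
E°cell = E°(cathode) − E°(anode) = (+0.00) − (-0.75) = +0.75 V.
Since E°cell > 0, the reaction is spontaneous under standard conditions.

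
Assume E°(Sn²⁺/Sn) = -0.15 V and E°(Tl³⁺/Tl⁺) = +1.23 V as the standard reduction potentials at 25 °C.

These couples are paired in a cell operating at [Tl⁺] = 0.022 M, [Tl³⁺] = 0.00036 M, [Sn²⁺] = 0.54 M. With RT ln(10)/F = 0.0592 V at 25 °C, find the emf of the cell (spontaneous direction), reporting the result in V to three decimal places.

Tl³⁺/Tl⁺ is the cathode (higher E°), Sn²⁺/Sn the anode: E°cell = +1.23 − (-0.15) = +1.38 V, n = 2.
Overall: Tl³⁺(aq) + Sn(s) → Tl⁺(aq) + Sn²⁺(aq)
Q = [Tl⁺]·[Sn²⁺] / ([Tl³⁺]); log Q = 1.519.
E = E° − (0.0592/n) log Q = +1.38 − (0.0592/2)(1.519) = +1.335 V.

+1.335 V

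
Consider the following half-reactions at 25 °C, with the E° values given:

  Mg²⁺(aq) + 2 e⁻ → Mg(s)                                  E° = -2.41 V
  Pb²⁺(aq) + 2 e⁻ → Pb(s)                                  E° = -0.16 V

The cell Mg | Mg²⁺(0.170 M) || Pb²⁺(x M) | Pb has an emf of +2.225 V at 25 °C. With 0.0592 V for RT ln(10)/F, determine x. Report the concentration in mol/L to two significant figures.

Pb²⁺/Pb is the cathode, Mg²⁺/Mg the anode: E°cell = +2.25 V, n = 2.
Overall reaction: Pb²⁺(aq) + Mg(s) → Pb(s) + Mg²⁺(aq); Q = [Mg²⁺]^1/[Pb²⁺]^1.
From E = E° − (0.0592/n) log Q: log Q = (E° − E)·n/0.0592 = (+2.25 − (+2.225))·2/0.0592 = 0.8446.
So 1·log[Pb²⁺] = 1·log(0.17) − log Q = -0.7696 − (0.8446) = -1.6142; [Pb²⁺] = 10^(-1.6142) ≈ 0.024 M.

0.024 M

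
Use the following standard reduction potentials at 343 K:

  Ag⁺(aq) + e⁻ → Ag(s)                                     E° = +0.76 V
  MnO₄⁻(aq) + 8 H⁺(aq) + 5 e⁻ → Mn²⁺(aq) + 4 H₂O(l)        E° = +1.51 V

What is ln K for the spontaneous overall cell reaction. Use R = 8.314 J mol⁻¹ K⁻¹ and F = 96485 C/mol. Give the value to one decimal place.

Cathode: MnO₄⁻/Mn²⁺; anode: Ag⁺/Ag. E°cell = (+1.51) − (+0.76) = +0.75 V, with n = 5.
ΔG° = −nFE° = −RT ln K, so ln K = nFE°/(RT) = (5)(96485)(+0.75) / ((8.314)(343)) = 126.878.

126.9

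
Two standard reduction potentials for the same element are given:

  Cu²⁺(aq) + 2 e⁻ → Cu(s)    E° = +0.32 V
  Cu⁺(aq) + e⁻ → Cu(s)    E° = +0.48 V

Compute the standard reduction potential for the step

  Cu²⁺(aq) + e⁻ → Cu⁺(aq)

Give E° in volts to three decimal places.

+0.160 V

Sequential free energies add, so n₃E°₃ = n₁E°₁ + n₂E°₂.
With n₃ = 2, and the known step contributing 1×(+0.48) V, the unknown satisfies 1·E° = 2×(+0.32) − 1×(+0.48) = +0.160.
E° = +0.160 / 1 = +0.160 V.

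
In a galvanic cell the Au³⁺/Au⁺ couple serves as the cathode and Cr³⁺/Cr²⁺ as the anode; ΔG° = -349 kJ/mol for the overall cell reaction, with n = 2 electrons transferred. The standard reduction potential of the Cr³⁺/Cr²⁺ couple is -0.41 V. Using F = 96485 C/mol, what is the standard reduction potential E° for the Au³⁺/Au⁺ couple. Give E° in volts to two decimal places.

+1.40 V

E°cell = −ΔG°/(nF) = −(-349×10³)/((2)(96485)) = +1.809 V.
Since Au³⁺/Au⁺ is the cathode and Cr³⁺/Cr²⁺ the anode, E°cell = E°(Au³⁺/Au⁺) − E°(Cr³⁺/Cr²⁺).
So E°(Au³⁺/Au⁺) = E°cell + E°(Cr³⁺/Cr²⁺) = +1.809 + (-0.41) = +1.40 V.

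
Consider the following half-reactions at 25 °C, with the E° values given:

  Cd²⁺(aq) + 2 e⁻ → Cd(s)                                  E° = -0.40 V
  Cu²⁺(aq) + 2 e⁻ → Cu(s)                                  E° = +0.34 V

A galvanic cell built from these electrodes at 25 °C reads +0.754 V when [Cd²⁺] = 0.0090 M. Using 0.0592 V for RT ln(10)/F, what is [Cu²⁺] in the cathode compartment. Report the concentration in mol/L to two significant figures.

0.027 M

Cu²⁺/Cu is the cathode, Cd²⁺/Cd the anode: E°cell = +0.74 V, n = 2.
Overall reaction: Cu²⁺(aq) + Cd(s) → Cu(s) + Cd²⁺(aq); Q = [Cd²⁺]^1/[Cu²⁺]^1.
From E = E° − (0.0592/n) log Q: log Q = (E° − E)·n/0.0592 = (+0.74 − (+0.754))·2/0.0592 = -0.4730.
So 1·log[Cu²⁺] = 1·log(0.009) − log Q = -2.0458 − (-0.4730) = -1.5728; [Cu²⁺] = 10^(-1.5728) ≈ 0.027 M.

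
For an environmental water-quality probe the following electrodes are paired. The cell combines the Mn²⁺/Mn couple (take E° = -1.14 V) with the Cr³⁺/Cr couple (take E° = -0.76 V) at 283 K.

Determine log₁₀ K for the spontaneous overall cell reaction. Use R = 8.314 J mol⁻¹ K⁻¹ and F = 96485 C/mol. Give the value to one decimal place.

Cathode: Cr³⁺/Cr; anode: Mn²⁺/Mn. E°cell = (-0.76) − (-1.14) = +0.38 V, with n = 6.
ΔG° = −nFE° = −RT ln K, so ln K = nFE°/(RT) = (6)(96485)(+0.38) / ((8.314)(283)) = 93.497.
log₁₀ K = 93.497 / ln 10 = 40.6.

40.6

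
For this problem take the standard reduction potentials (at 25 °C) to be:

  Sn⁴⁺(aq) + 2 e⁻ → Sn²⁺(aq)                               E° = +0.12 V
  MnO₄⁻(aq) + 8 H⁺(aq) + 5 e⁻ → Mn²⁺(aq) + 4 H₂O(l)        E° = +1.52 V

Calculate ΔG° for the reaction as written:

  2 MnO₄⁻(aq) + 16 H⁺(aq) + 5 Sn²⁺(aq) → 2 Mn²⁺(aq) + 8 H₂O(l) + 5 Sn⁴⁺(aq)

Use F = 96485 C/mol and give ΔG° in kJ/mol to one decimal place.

-1350.8 kJ/mol

As written, MnO₄⁻/Mn²⁺ is reduced (cathode) and Sn⁴⁺/Sn²⁺ is oxidised (anode), so E°cell = (+1.52) − (+0.12) = +1.40 V.
Balancing electrons gives n = 10.
ΔG° = −nFE° = −(10)(96485)(+1.40) = -1,350,790 J = -1350.8 kJ/mol.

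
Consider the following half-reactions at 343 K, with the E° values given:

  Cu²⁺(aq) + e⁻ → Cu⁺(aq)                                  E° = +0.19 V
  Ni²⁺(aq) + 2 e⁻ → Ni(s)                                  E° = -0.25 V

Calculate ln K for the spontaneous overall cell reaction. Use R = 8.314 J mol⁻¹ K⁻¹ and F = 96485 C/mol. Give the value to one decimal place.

29.8

Cathode: Cu²⁺/Cu⁺; anode: Ni²⁺/Ni. E°cell = (+0.19) − (-0.25) = +0.44 V, with n = 2.
ΔG° = −nFE° = −RT ln K, so ln K = nFE°/(RT) = (2)(96485)(+0.44) / ((8.314)(343)) = 29.774.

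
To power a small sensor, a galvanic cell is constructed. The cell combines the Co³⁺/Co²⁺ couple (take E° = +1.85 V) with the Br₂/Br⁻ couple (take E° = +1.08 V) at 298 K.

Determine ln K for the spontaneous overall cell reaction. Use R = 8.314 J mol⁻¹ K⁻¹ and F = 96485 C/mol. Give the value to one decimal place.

60.0

Cathode: Co³⁺/Co²⁺; anode: Br₂/Br⁻. E°cell = (+1.85) − (+1.08) = +0.77 V, with n = 2.
ΔG° = −nFE° = −RT ln K, so ln K = nFE°/(RT) = (2)(96485)(+0.77) / ((8.314)(298)) = 59.973.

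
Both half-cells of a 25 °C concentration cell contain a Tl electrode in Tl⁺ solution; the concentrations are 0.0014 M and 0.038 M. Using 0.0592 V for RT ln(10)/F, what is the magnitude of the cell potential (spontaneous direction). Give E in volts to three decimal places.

+0.085 V

For a concentration cell E°cell = 0. The 0.038 M side is the cathode (reduction is favoured where [Tl⁺] is higher).
With n = 1, E = −(0.0592/1) log([Tl⁺]ₐₙ/[Tl⁺]꜀ₐₜ) = −(0.0592/1) log(0.0014/0.038) = −(0.0592/1)(-1.434) = +0.085 V.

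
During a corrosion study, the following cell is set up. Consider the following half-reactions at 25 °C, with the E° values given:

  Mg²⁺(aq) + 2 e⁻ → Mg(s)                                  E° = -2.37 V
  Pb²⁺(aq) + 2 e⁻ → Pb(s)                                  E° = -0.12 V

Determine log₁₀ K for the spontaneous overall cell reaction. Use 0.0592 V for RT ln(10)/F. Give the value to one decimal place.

76.0

Cathode: Pb²⁺/Pb; anode: Mg²⁺/Mg. E°cell = +2.25 V, n = 2.
log K = nE°cell / 0.0592 = (2)(+2.25) / 0.0592 = 76.0.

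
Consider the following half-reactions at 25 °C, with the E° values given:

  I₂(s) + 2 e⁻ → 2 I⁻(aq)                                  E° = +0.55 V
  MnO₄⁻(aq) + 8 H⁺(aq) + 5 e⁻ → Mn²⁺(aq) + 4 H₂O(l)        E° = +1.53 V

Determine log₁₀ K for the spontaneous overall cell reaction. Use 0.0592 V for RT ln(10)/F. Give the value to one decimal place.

165.5

Cathode: MnO₄⁻/Mn²⁺; anode: I₂/I⁻. E°cell = +0.98 V, n = 10.
log K = nE°cell / 0.0592 = (10)(+0.98) / 0.0592 = 165.5.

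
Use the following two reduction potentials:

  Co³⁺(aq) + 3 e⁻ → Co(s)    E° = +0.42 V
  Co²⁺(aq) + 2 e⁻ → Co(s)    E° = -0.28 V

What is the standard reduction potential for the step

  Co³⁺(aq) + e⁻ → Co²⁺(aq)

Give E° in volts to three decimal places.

+1.820 V

Sequential free energies add, so n₃E°₃ = n₁E°₁ + n₂E°₂.
With n₃ = 3, and the known step contributing 2×(-0.28) V, the unknown satisfies 1·E° = 3×(+0.42) − 2×(-0.28) = +1.820.
E° = +1.820 / 1 = +1.820 V.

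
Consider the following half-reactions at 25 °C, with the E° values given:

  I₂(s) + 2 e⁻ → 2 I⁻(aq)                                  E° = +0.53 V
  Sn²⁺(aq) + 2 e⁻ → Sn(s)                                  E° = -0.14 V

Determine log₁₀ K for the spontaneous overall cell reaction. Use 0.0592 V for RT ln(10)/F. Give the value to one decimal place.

22.6

Cathode: I₂/I⁻; anode: Sn²⁺/Sn. E°cell = +0.67 V, n = 2.
log K = nE°cell / 0.0592 = (2)(+0.67) / 0.0592 = 22.6.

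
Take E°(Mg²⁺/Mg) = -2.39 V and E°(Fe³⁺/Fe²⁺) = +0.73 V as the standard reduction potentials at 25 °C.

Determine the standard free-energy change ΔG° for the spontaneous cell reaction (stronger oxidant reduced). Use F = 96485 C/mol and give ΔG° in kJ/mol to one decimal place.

Fe³⁺/Fe²⁺ (E° = +0.73 V) is the cathode; Mg²⁺/Mg (E° = -2.39 V) is the anode, so E°cell = +3.12 V.
Balancing electrons gives n = 2 (lcm of 1 and 2).
ΔG° = −nFE° = −(2)(96485)(+3.12) = -602,066 J = -602.1 kJ/mol.

-602.1 kJ/mol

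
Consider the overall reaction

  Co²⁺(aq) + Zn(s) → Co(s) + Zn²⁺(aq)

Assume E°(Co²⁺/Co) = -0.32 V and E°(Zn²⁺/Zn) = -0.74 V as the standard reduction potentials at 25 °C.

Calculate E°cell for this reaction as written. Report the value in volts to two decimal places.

The Co²⁺/Co couple has the higher reduction potential, so it is the cathode; Zn²⁺/Zn is oxidised at the anode.
E°cell = E°(cathode) − E°(anode) = (-0.32) − (-0.74) = +0.42 V.

+0.42 V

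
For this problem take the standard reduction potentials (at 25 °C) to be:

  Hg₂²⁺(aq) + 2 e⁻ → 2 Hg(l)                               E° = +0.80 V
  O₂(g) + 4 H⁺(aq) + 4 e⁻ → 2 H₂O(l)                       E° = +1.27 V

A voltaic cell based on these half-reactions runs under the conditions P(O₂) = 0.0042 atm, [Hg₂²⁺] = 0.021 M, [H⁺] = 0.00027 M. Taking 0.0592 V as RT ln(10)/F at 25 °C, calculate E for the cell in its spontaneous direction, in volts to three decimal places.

+0.273 V

O₂/H₂O is the cathode (higher E°), Hg₂²⁺/Hg the anode: E°cell = +1.27 − (+0.80) = +0.47 V, n = 4.
Overall: O₂(g) + 4 H⁺(aq) + 4 Hg(l) → 2 H₂O(l) + 2 Hg₂²⁺(aq)
Q = [Hg₂²⁺]^2 / (P(O₂)·[H⁺]^4); log Q = 13.296.
E = E° − (0.0592/n) log Q = +0.47 − (0.0592/4)(13.296) = +0.273 V.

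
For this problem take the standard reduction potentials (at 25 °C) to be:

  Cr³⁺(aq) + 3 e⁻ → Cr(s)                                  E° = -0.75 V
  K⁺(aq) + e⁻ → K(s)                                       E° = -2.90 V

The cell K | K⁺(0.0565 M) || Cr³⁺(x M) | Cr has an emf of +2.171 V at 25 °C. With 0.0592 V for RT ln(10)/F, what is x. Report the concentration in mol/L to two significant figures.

0.0021 M

Cr³⁺/Cr is the cathode, K⁺/K the anode: E°cell = +2.15 V, n = 3.
Overall reaction: Cr³⁺(aq) + 3 K(s) → Cr(s) + 3 K⁺(aq); Q = [K⁺]^3/[Cr³⁺]^1.
From E = E° − (0.0592/n) log Q: log Q = (E° − E)·n/0.0592 = (+2.15 − (+2.171))·3/0.0592 = -1.0642.
So 1·log[Cr³⁺] = 3·log(0.0565) − log Q = -3.7439 − (-1.0642) = -2.6797; [Cr³⁺] = 10^(-2.6797) ≈ 0.0021 M.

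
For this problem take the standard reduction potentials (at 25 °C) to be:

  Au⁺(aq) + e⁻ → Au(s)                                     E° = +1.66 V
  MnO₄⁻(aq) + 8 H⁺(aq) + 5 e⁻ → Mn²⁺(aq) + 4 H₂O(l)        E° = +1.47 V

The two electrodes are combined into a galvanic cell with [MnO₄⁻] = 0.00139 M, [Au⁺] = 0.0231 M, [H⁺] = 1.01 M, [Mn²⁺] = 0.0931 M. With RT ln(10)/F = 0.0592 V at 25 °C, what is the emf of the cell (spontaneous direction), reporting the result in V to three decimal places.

+0.114 V

Au⁺/Au is the cathode (higher E°), MnO₄⁻/Mn²⁺ the anode: E°cell = +1.66 − (+1.47) = +0.19 V, n = 5.
Overall: 5 Au⁺(aq) + Mn²⁺(aq) + 4 H₂O(l) → 5 Au(s) + MnO₄⁻(aq) + 8 H⁺(aq)
Q = [MnO₄⁻]·[H⁺]^8 / ([Au⁺]^5·[Mn²⁺]); log Q = 6.391.
E = E° − (0.0592/n) log Q = +0.19 − (0.0592/5)(6.391) = +0.114 V.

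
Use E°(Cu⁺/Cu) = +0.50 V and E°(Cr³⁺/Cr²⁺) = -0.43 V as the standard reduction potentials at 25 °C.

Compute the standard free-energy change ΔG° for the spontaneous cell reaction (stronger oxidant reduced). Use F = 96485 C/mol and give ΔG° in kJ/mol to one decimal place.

Cu⁺/Cu (E° = +0.50 V) is the cathode; Cr³⁺/Cr²⁺ (E° = -0.43 V) is the anode, so E°cell = +0.93 V.
Balancing electrons gives n = 1 (lcm of 1 and 1).
ΔG° = −nFE° = −(1)(96485)(+0.93) = -89,731 J = -89.7 kJ/mol.

-89.7 kJ/mol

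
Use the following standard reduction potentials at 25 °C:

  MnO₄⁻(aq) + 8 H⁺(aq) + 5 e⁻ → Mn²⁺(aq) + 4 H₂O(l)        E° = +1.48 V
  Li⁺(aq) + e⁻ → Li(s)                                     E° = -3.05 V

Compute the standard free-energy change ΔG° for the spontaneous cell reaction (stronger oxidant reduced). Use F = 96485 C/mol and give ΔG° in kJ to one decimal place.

-2185.4 kJ

MnO₄⁻/Mn²⁺ (E° = +1.48 V) is the cathode; Li⁺/Li (E° = -3.05 V) is the anode, so E°cell = +4.53 V.
Balancing electrons gives n = 5 (lcm of 5 and 1).
ΔG° = −nFE° = −(5)(96485)(+4.53) = -2,185,385 J = -2185.4 kJ.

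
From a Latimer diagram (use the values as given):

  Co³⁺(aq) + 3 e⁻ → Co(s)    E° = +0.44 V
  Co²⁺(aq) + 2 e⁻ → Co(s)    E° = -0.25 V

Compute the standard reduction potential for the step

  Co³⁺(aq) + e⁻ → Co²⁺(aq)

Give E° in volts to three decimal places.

Sequential free energies add, so n₃E°₃ = n₁E°₁ + n₂E°₂.
With n₃ = 3, and the known step contributing 2×(-0.25) V, the unknown satisfies 1·E° = 3×(+0.44) − 2×(-0.25) = +1.820.
E° = +1.820 / 1 = +1.820 V.

+1.820 V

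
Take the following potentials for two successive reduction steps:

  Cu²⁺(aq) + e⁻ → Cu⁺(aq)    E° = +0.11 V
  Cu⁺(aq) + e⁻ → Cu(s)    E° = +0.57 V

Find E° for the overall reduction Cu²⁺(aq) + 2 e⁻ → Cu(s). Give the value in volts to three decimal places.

Adding the free-energy changes (−nFE°) of the two steps gives −n₃FE°₃ = −n₁FE°₁ − n₂FE°₂.
E°₃ = (1×+0.11 + 1×+0.57) / 2 = (+0.680) / 2 = +0.340 V.

+0.340 V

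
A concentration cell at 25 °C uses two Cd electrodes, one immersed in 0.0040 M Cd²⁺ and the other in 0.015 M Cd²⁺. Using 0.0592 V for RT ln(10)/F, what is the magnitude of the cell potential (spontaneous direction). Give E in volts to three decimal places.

+0.017 V

For a concentration cell E°cell = 0. The 0.015 M side is the cathode (reduction is favoured where [Cd²⁺] is higher).
With n = 2, E = −(0.0592/2) log([Cd²⁺]ₐₙ/[Cd²⁺]꜀ₐₜ) = −(0.0592/2) log(0.004/0.015) = −(0.0592/2)(-0.574) = +0.017 V.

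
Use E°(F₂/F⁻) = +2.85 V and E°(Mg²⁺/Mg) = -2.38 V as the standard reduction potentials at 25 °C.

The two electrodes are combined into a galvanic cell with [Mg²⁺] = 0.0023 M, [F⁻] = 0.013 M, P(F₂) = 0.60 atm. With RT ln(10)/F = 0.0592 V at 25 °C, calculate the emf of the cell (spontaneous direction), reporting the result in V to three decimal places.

F₂/F⁻ is the cathode (higher E°), Mg²⁺/Mg the anode: E°cell = +2.85 − (-2.38) = +5.23 V, n = 2.
Overall: F₂(g) + Mg(s) → 2 F⁻(aq) + Mg²⁺(aq)
Q = [F⁻]^2·[Mg²⁺] / (P(F₂)); log Q = -6.189.
E = E° − (0.0592/n) log Q = +5.23 − (0.0592/2)(-6.189) = +5.413 V.

+5.413 V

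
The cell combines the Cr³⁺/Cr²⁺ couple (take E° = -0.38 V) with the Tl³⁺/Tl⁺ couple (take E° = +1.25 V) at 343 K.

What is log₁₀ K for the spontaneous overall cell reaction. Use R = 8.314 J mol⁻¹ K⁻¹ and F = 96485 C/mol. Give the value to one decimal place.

Cathode: Tl³⁺/Tl⁺; anode: Cr³⁺/Cr²⁺. E°cell = (+1.25) − (-0.38) = +1.63 V, with n = 2.
ΔG° = −nFE° = −RT ln K, so ln K = nFE°/(RT) = (2)(96485)(+1.63) / ((8.314)(343)) = 110.299.
log₁₀ K = 110.299 / ln 10 = 47.9.

47.9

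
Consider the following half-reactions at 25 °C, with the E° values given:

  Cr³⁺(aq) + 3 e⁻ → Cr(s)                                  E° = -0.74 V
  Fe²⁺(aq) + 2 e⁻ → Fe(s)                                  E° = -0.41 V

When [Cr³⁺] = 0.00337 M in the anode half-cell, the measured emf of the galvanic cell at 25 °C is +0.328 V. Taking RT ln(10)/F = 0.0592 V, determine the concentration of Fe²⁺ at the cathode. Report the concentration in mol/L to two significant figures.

0.019 M

Fe²⁺/Fe is the cathode, Cr³⁺/Cr the anode: E°cell = +0.33 V, n = 6.
Overall reaction: 3 Fe²⁺(aq) + 2 Cr(s) → 3 Fe(s) + 2 Cr³⁺(aq); Q = [Cr³⁺]^2/[Fe²⁺]^3.
From E = E° − (0.0592/n) log Q: log Q = (E° − E)·n/0.0592 = (+0.33 − (+0.328))·6/0.0592 = 0.2027.
So 3·log[Fe²⁺] = 2·log(0.00337) − log Q = -4.9447 − (0.2027) = -5.1474; log[Fe²⁺] = -5.1474 / 3 = -1.7158; [Fe²⁺] = 10^(-1.7158) ≈ 0.019 M.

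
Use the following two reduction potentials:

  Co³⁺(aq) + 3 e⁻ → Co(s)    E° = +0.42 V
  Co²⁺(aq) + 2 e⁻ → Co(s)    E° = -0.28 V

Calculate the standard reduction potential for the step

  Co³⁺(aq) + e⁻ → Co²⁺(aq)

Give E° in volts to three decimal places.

Sequential free energies add, so n₃E°₃ = n₁E°₁ + n₂E°₂.
With n₃ = 3, and the known step contributing 2×(-0.28) V, the unknown satisfies 1·E° = 3×(+0.42) − 2×(-0.28) = +1.820.
E° = +1.820 / 1 = +1.820 V.

+1.820 V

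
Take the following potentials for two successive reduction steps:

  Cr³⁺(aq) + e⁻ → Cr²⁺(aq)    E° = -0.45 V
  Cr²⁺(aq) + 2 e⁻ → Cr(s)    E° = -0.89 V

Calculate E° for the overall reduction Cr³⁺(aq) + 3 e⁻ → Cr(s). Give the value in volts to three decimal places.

-0.743 V

Adding the free-energy changes (−nFE°) of the two steps gives −n₃FE°₃ = −n₁FE°₁ − n₂FE°₂.
E°₃ = (1×-0.45 + 2×-0.89) / 3 = (-2.230) / 3 = -0.743 V.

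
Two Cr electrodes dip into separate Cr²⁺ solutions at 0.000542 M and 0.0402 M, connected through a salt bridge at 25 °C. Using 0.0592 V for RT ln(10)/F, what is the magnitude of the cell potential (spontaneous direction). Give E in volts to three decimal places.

+0.055 V

For a concentration cell E°cell = 0. The 0.0402 M side is the cathode (reduction is favoured where [Cr²⁺] is higher).
With n = 2, E = −(0.0592/2) log([Cr²⁺]ₐₙ/[Cr²⁺]꜀ₐₜ) = −(0.0592/2) log(0.000542/0.0402) = −(0.0592/2)(-1.870) = +0.055 V.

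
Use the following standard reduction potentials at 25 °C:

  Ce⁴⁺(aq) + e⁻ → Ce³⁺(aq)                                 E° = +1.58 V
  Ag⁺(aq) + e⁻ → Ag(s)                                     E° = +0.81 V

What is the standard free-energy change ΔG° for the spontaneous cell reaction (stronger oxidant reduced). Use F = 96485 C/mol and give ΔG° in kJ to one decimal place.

-74.3 kJ

Ce⁴⁺/Ce³⁺ (E° = +1.58 V) is the cathode; Ag⁺/Ag (E° = +0.81 V) is the anode, so E°cell = +0.77 V.
Balancing electrons gives n = 1 (lcm of 1 and 1).
ΔG° = −nFE° = −(1)(96485)(+0.77) = -74,293 J = -74.3 kJ.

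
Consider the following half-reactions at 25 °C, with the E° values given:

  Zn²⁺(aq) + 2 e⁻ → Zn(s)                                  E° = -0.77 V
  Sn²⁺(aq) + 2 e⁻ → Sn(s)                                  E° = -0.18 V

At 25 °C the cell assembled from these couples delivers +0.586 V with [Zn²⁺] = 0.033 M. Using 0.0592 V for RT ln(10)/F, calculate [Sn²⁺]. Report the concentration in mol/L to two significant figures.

Sn²⁺/Sn is the cathode, Zn²⁺/Zn the anode: E°cell = +0.59 V, n = 2.
Overall reaction: Sn²⁺(aq) + Zn(s) → Sn(s) + Zn²⁺(aq); Q = [Zn²⁺]^1/[Sn²⁺]^1.
From E = E° − (0.0592/n) log Q: log Q = (E° − E)·n/0.0592 = (+0.59 − (+0.586))·2/0.0592 = 0.1351.
So 1·log[Sn²⁺] = 1·log(0.033) − log Q = -1.4815 − (0.1351) = -1.6166; [Sn²⁺] = 10^(-1.6166) ≈ 0.024 M.

0.024 M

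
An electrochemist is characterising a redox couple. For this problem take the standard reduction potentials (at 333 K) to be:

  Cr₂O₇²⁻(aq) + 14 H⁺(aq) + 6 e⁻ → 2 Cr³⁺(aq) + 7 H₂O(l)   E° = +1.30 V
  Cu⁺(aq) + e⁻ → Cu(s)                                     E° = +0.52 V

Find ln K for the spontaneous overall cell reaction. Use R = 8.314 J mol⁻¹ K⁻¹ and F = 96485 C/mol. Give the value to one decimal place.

Cathode: Cr₂O₇²⁻/Cr³⁺; anode: Cu⁺/Cu. E°cell = (+1.30) − (+0.52) = +0.78 V, with n = 6.
ΔG° = −nFE° = −RT ln K, so ln K = nFE°/(RT) = (6)(96485)(+0.78) / ((8.314)(333)) = 163.099.

163.1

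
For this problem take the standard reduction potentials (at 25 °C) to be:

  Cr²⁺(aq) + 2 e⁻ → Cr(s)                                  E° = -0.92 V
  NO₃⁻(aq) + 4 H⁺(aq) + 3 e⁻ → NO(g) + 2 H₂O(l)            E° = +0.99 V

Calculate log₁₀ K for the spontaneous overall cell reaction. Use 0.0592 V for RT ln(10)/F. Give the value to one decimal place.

193.6

Cathode: NO₃⁻/NO; anode: Cr²⁺/Cr. E°cell = +1.91 V, n = 6.
log K = nE°cell / 0.0592 = (6)(+1.91) / 0.0592 = 193.6.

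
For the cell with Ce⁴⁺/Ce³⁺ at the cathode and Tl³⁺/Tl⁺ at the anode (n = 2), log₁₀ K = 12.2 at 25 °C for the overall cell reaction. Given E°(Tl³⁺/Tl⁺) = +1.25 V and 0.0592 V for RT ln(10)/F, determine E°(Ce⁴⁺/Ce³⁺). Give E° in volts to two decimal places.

+1.61 V

E°cell = (0.0592/n)·log K = (0.0592/2)(12.2) = +0.361 V.
Since Ce⁴⁺/Ce³⁺ is the cathode and Tl³⁺/Tl⁺ the anode, E°cell = E°(Ce⁴⁺/Ce³⁺) − E°(Tl³⁺/Tl⁺).
So E°(Ce⁴⁺/Ce³⁺) = E°cell + E°(Tl³⁺/Tl⁺) = +0.361 + (+1.25) = +1.61 V.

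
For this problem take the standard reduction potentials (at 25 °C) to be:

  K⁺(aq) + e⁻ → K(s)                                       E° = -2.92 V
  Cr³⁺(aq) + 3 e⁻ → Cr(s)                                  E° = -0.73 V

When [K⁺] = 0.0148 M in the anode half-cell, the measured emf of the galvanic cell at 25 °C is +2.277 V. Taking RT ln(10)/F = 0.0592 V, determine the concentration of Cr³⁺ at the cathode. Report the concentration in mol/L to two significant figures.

0.083 M

Cr³⁺/Cr is the cathode, K⁺/K the anode: E°cell = +2.19 V, n = 3.
Overall reaction: Cr³⁺(aq) + 3 K(s) → Cr(s) + 3 K⁺(aq); Q = [K⁺]^3/[Cr³⁺]^1.
From E = E° − (0.0592/n) log Q: log Q = (E° − E)·n/0.0592 = (+2.19 − (+2.277))·3/0.0592 = -4.4088.
So 1·log[Cr³⁺] = 3·log(0.0148) − log Q = -5.4892 − (-4.4088) = -1.0804; [Cr³⁺] = 10^(-1.0804) ≈ 0.083 M.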